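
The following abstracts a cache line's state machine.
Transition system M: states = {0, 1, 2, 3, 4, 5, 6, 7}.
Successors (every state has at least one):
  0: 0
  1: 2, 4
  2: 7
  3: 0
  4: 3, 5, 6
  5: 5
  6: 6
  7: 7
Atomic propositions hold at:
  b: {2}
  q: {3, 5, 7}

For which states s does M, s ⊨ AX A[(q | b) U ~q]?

Sat(q | b) = {2, 3, 5, 7}
Sat(~q) = {0, 1, 2, 4, 6}
A[(q | b) U ~q]: least fixpoint, start Z0 = Sat(~q) = {0, 1, 2, 4, 6}, add states in Sat(q | b) with every successor in Z. Z1 = {0, 1, 2, 3, 4, 6}; fixed.
Sat(A[(q | b) U ~q]) = {0, 1, 2, 3, 4, 6}
Sat(AX A[(q | b) U ~q]) = {s : every successor in {0, 1, 2, 3, 4, 6}} = {0, 1, 3, 6}

{0, 1, 3, 6}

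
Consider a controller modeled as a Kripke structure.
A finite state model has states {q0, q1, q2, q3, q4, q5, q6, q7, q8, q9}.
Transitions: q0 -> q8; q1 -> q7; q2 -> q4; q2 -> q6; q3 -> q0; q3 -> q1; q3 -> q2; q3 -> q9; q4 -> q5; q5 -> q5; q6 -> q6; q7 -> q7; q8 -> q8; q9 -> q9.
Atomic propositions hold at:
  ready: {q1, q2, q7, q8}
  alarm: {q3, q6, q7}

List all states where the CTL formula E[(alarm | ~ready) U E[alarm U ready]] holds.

Sat(~ready) = {q0, q3, q4, q5, q6, q9}
Sat(alarm | ~ready) = {q0, q3, q4, q5, q6, q7, q9}
E[alarm U ready]: least fixpoint, start Z0 = Sat(ready) = {q1, q2, q7, q8}, add states in Sat(alarm) with some successor in Z. Z1 = {q1, q2, q3, q7, q8}; fixed.
Sat(E[alarm U ready]) = {q1, q2, q3, q7, q8}
E[(alarm | ~ready) U E[alarm U ready]]: least fixpoint, start Z0 = Sat(E[alarm U ready]) = {q1, q2, q3, q7, q8}, add states in Sat(alarm | ~ready) with some successor in Z. Z1 = {q0, q1, q2, q3, q7, q8}; fixed.
Sat(E[(alarm | ~ready) U E[alarm U ready]]) = {q0, q1, q2, q3, q7, q8}

{q0, q1, q2, q3, q7, q8}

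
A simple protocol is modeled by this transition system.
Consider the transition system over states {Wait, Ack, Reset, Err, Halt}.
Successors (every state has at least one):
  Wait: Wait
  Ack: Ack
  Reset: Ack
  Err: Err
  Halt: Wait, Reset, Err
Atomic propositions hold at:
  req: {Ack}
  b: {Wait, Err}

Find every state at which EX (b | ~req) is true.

Sat(~req) = {Wait, Reset, Err, Halt}
Sat(b | ~req) = {Wait, Reset, Err, Halt}
Sat(EX (b | ~req)) = {s : some successor in {Wait, Reset, Err, Halt}} = {Wait, Err, Halt}

{Wait, Err, Halt}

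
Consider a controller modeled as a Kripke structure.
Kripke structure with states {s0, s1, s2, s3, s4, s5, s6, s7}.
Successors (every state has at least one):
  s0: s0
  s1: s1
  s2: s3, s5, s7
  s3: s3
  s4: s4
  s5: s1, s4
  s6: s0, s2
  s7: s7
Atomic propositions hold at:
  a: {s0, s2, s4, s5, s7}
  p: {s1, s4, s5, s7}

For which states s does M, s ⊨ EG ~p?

Sat(~p) = {s0, s2, s3, s6}
EG ~p: greatest fixpoint, start Z0 = {s0, s2, s3, s6}, keep only states in Sat with some successor in Z. Already a fixed point.
Sat(EG ~p) = {s0, s2, s3, s6}

{s0, s2, s3, s6}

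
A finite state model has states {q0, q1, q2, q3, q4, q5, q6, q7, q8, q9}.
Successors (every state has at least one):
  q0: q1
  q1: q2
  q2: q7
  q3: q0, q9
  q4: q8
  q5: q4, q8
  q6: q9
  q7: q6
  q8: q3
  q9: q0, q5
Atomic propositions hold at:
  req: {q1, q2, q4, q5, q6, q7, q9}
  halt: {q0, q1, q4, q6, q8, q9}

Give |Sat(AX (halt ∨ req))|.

9

Sat(halt ∨ req) = {q0, q1, q2, q4, q5, q6, q7, q8, q9}
Sat(AX (halt ∨ req)) = {s : every successor in {q0, q1, q2, q4, q5, q6, q7, q8, q9}} = {q0, q1, q2, q3, q4, q5, q6, q7, q9}
|Sat(AX (halt ∨ req))| = |{q0, q1, q2, q3, q4, q5, q6, q7, q9}| = 9.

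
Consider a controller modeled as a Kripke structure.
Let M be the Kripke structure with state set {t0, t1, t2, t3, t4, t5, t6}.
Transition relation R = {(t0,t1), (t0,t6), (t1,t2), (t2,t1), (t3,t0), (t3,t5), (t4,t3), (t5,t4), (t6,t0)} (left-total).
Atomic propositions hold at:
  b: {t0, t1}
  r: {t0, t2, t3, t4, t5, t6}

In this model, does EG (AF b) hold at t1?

Yes

AF b: least fixpoint, start Z0 = {t0, t1}, add states with every successor in Z. Z1 = {t0, t1, t2, t6}; fixed.
Sat(AF b) = {t0, t1, t2, t6}
EG (AF b): greatest fixpoint, start Z0 = {t0, t1, t2, t6}, keep only states in Sat with some successor in Z. Already a fixed point.
Sat(EG (AF b)) = {t0, t1, t2, t6}
t1 ∈ Sat(EG (AF b)) = {t0, t1, t2, t6}, so the formula holds at t1.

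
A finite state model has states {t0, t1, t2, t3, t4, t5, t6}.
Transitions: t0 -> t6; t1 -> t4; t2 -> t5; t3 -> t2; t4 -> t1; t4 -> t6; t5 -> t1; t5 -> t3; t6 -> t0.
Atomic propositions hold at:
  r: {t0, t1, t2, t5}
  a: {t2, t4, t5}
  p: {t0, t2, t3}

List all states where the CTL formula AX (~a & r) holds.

{t6}

Sat(~a) = {t0, t1, t3, t6}
Sat(~a & r) = {t0, t1}
Sat(AX (~a & r)) = {s : every successor in {t0, t1}} = {t6}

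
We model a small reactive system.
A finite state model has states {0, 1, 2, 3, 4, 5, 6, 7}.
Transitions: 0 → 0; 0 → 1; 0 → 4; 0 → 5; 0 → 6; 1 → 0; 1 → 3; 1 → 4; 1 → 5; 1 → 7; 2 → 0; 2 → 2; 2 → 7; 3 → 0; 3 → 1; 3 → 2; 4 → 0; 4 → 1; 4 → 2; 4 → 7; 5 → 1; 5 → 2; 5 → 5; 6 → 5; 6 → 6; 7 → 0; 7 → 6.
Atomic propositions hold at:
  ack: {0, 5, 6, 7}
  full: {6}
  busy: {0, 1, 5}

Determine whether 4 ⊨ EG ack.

No

EG ack: greatest fixpoint, start Z0 = {0, 5, 6, 7}, keep only states in Sat with some successor in Z. Already a fixed point.
Sat(EG ack) = {0, 5, 6, 7}
4 ∉ Sat(EG ack) = {0, 5, 6, 7}, so the formula does not hold at 4.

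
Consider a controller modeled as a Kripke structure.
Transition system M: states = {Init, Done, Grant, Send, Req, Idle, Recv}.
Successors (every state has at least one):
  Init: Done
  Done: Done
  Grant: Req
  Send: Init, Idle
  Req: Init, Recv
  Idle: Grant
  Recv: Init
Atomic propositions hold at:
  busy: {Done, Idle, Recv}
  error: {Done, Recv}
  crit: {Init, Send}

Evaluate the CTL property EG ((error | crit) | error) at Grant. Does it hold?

No

Sat(error | crit) = {Init, Done, Send, Recv}
Sat((error | crit) | error) = {Init, Done, Send, Recv}
EG ((error | crit) | error): greatest fixpoint, start Z0 = {Init, Done, Send, Recv}, keep only states in Sat with some successor in Z. Already a fixed point.
Sat(EG ((error | crit) | error)) = {Init, Done, Send, Recv}
Grant ∉ Sat(EG ((error | crit) | error)) = {Init, Done, Send, Recv}, so the formula does not hold at Grant.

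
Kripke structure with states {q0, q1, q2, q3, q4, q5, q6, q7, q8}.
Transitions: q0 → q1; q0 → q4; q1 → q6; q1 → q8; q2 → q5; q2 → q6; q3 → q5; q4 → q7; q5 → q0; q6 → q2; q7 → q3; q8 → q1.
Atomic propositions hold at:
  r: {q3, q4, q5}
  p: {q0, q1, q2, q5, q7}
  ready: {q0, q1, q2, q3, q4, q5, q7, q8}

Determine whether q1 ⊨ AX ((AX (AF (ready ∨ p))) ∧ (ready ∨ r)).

Sat(ready ∨ p) = {q0, q1, q2, q3, q4, q5, q7, q8}
AF (ready ∨ p): least fixpoint, start Z0 = {q0, q1, q2, q3, q4, q5, q7, q8}, add states with every successor in Z. Z1 = {q0, q1, q2, q3, q4, q5, q6, q7, q8}; fixed.
Sat(AF (ready ∨ p)) = {q0, q1, q2, q3, q4, q5, q6, q7, q8}
Sat(AX (AF (ready ∨ p))) = {s : every successor in {q0, q1, q2, q3, q4, q5, q6, q7, q8}} = {q0, q1, q2, q3, q4, q5, q6, q7, q8}
Sat(ready ∨ r) = {q0, q1, q2, q3, q4, q5, q7, q8}
Sat((AX (AF (ready ∨ p))) ∧ (ready ∨ r)) = {q0, q1, q2, q3, q4, q5, q7, q8}
Sat(AX ((AX (AF (ready ∨ p))) ∧ (ready ∨ r))) = {s : every successor in {q0, q1, q2, q3, q4, q5, q7, q8}} = {q0, q3, q4, q5, q6, q7, q8}
q1 ∉ Sat(AX ((AX (AF (ready ∨ p))) ∧ (ready ∨ r))) = {q0, q3, q4, q5, q6, q7, q8}, so the formula does not hold at q1.

No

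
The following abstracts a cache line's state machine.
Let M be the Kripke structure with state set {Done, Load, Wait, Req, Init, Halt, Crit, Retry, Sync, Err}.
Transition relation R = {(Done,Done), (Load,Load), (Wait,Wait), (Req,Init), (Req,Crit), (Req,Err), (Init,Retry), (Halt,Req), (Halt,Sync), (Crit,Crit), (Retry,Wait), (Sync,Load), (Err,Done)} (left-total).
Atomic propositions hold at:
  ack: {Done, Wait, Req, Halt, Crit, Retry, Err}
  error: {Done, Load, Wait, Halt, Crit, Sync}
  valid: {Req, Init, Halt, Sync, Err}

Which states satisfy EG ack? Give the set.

{Done, Wait, Req, Halt, Crit, Retry, Err}

EG ack: greatest fixpoint, start Z0 = {Done, Wait, Req, Halt, Crit, Retry, Err}, keep only states in Sat with some successor in Z. Already a fixed point.
Sat(EG ack) = {Done, Wait, Req, Halt, Crit, Retry, Err}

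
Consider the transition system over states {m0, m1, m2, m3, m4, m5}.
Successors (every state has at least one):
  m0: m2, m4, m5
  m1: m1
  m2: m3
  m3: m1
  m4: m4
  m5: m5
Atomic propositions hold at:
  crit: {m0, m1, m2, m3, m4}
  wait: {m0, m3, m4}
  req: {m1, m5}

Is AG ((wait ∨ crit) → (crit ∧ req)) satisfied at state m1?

Sat(wait ∨ crit) = {m0, m1, m2, m3, m4}
Sat(crit ∧ req) = {m1}
Sat((wait ∨ crit) → (crit ∧ req)) = {m1, m5}
AG ((wait ∨ crit) → (crit ∧ req)): greatest fixpoint, start Z0 = {m1, m5}, keep only states in Sat with every successor in Z. Already a fixed point.
Sat(AG ((wait ∨ crit) → (crit ∧ req))) = {m1, m5}
m1 ∈ Sat(AG ((wait ∨ crit) → (crit ∧ req))) = {m1, m5}, so the formula holds at m1.

Yes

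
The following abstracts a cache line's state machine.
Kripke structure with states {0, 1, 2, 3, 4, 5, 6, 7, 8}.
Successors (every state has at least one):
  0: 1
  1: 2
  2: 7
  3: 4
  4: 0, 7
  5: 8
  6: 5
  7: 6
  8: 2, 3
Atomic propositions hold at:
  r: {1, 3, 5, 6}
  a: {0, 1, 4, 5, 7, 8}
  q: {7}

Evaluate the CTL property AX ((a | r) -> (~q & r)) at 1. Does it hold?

Sat(a | r) = {0, 1, 3, 4, 5, 6, 7, 8}
Sat(~q) = {0, 1, 2, 3, 4, 5, 6, 8}
Sat(~q & r) = {1, 3, 5, 6}
Sat((a | r) -> (~q & r)) = {1, 2, 3, 5, 6}
Sat(AX ((a | r) -> (~q & r))) = {s : every successor in {1, 2, 3, 5, 6}} = {0, 1, 6, 7, 8}
1 ∈ Sat(AX ((a | r) -> (~q & r))) = {0, 1, 6, 7, 8}, so the formula holds at 1.

Yes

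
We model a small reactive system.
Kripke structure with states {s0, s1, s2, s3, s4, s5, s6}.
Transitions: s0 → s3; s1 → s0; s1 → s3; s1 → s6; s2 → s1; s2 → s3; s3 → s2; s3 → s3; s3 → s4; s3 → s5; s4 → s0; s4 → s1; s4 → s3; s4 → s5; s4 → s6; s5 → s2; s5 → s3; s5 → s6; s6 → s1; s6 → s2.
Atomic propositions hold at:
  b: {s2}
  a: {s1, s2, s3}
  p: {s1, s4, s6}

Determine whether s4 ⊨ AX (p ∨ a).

Sat(p ∨ a) = {s1, s2, s3, s4, s6}
Sat(AX (p ∨ a)) = {s : every successor in {s1, s2, s3, s4, s6}} = {s0, s2, s5, s6}
s4 ∉ Sat(AX (p ∨ a)) = {s0, s2, s5, s6}, so the formula does not hold at s4.

No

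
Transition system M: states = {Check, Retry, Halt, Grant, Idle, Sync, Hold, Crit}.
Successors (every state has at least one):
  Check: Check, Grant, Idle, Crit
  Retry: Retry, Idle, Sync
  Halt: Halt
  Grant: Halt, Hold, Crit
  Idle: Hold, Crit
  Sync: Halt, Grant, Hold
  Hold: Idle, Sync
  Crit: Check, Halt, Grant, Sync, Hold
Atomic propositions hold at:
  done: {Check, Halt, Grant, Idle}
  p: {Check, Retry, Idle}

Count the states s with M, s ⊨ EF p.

EF p: least fixpoint, start Z0 = {Check, Retry, Idle}, add states with some successor in Z. Z1 = {Check, Retry, Idle, Hold, Crit}; Z2 = {Check, Retry, Grant, Idle, Sync, Hold, Crit}; fixed.
Sat(EF p) = {Check, Retry, Grant, Idle, Sync, Hold, Crit}
|Sat(EF p)| = |{Check, Retry, Grant, Idle, Sync, Hold, Crit}| = 7.

7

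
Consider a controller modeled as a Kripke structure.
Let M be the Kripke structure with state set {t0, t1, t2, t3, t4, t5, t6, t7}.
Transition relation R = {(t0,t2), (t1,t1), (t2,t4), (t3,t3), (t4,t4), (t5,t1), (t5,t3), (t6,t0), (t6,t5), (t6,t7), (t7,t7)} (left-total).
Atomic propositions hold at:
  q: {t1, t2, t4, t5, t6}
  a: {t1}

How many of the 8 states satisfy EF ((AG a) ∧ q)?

3

AG a: greatest fixpoint, start Z0 = {t1}, keep only states in Sat with every successor in Z. Already a fixed point.
Sat(AG a) = {t1}
Sat((AG a) ∧ q) = {t1}
EF ((AG a) ∧ q): least fixpoint, start Z0 = {t1}, add states with some successor in Z. Z1 = {t1, t5}; Z2 = {t1, t5, t6}; fixed.
Sat(EF ((AG a) ∧ q)) = {t1, t5, t6}
|Sat(EF ((AG a) ∧ q))| = |{t1, t5, t6}| = 3.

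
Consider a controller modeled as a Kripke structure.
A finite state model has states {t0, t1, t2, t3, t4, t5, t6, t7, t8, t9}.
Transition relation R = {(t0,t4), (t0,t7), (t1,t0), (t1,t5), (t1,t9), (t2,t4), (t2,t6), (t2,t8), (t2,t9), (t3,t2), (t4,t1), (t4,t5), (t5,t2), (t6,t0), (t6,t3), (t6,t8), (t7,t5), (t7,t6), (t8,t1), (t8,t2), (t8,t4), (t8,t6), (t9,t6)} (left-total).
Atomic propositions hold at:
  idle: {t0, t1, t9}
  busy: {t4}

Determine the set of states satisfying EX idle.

Sat(EX idle) = {s : some successor in {t0, t1, t9}} = {t1, t2, t4, t6, t8}

{t1, t2, t4, t6, t8}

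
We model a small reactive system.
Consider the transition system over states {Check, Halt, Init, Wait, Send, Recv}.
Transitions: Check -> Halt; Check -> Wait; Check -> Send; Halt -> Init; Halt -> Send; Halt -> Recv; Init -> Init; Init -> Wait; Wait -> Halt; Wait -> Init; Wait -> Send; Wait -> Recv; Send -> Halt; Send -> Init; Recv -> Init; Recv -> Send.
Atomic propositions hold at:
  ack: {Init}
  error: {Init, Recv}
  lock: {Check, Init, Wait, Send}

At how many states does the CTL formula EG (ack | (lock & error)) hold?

1

Sat(lock & error) = {Init}
Sat(ack | (lock & error)) = {Init}
EG (ack | (lock & error)): greatest fixpoint, start Z0 = {Init}, keep only states in Sat with some successor in Z. Already a fixed point.
Sat(EG (ack | (lock & error))) = {Init}
|Sat(EG (ack | (lock & error)))| = |{Init}| = 1.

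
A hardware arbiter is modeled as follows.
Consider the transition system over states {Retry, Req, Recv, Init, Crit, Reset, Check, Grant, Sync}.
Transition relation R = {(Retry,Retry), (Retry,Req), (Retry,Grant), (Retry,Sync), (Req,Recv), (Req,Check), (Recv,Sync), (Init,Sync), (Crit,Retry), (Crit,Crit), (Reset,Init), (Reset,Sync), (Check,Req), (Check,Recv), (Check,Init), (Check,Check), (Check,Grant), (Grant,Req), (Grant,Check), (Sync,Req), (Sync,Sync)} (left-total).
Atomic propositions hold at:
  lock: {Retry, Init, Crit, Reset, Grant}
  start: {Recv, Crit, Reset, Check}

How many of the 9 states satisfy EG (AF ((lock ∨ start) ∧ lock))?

2

Sat(lock ∨ start) = {Retry, Recv, Init, Crit, Reset, Check, Grant}
Sat((lock ∨ start) ∧ lock) = {Retry, Init, Crit, Reset, Grant}
AF ((lock ∨ start) ∧ lock): least fixpoint, start Z0 = {Retry, Init, Crit, Reset, Grant}, add states with every successor in Z. Already a fixed point.
Sat(AF ((lock ∨ start) ∧ lock)) = {Retry, Init, Crit, Reset, Grant}
EG (AF ((lock ∨ start) ∧ lock)): greatest fixpoint, start Z0 = {Retry, Init, Crit, Reset, Grant}, keep only states in Sat with some successor in Z. Z1 = {Retry, Crit, Reset}; Z2 = {Retry, Crit}; fixed.
Sat(EG (AF ((lock ∨ start) ∧ lock))) = {Retry, Crit}
|Sat(EG (AF ((lock ∨ start) ∧ lock)))| = |{Retry, Crit}| = 2.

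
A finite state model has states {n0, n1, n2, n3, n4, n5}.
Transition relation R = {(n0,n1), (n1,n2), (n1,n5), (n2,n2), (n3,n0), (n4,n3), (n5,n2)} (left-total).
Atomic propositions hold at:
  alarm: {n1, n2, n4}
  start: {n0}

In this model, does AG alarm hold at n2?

Yes

AG alarm: greatest fixpoint, start Z0 = {n1, n2, n4}, keep only states in Sat with every successor in Z. Z1 = {n2}; fixed.
Sat(AG alarm) = {n2}
n2 ∈ Sat(AG alarm) = {n2}, so the formula holds at n2.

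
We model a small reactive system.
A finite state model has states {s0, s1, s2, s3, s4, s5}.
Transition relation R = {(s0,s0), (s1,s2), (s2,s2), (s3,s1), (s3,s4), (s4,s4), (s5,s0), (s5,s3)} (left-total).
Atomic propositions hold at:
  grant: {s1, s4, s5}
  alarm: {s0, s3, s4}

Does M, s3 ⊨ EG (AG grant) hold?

AG grant: greatest fixpoint, start Z0 = {s1, s4, s5}, keep only states in Sat with every successor in Z. Z1 = {s4}; fixed.
Sat(AG grant) = {s4}
EG (AG grant): greatest fixpoint, start Z0 = {s4}, keep only states in Sat with some successor in Z. Already a fixed point.
Sat(EG (AG grant)) = {s4}
s3 ∉ Sat(EG (AG grant)) = {s4}, so the formula does not hold at s3.

No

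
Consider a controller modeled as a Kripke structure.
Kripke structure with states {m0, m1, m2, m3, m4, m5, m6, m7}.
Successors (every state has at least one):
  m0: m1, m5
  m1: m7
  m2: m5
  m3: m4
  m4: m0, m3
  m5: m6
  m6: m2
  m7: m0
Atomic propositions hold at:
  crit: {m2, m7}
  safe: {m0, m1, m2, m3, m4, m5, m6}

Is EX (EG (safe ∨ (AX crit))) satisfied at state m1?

No

Sat(AX crit) = {s : every successor in {m2, m7}} = {m1, m6}
Sat(safe ∨ (AX crit)) = {m0, m1, m2, m3, m4, m5, m6}
EG (safe ∨ (AX crit)): greatest fixpoint, start Z0 = {m0, m1, m2, m3, m4, m5, m6}, keep only states in Sat with some successor in Z. Z1 = {m0, m2, m3, m4, m5, m6}; fixed.
Sat(EG (safe ∨ (AX crit))) = {m0, m2, m3, m4, m5, m6}
Sat(EX (EG (safe ∨ (AX crit)))) = {s : some successor in {m0, m2, m3, m4, m5, m6}} = {m0, m2, m3, m4, m5, m6, m7}
m1 ∉ Sat(EX (EG (safe ∨ (AX crit)))) = {m0, m2, m3, m4, m5, m6, m7}, so the formula does not hold at m1.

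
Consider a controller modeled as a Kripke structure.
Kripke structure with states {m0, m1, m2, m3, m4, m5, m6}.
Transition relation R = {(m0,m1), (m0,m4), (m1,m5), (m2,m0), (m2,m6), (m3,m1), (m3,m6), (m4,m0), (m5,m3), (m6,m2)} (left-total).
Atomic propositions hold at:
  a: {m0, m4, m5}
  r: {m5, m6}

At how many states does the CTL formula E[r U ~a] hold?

5

Sat(~a) = {m1, m2, m3, m6}
E[r U ~a]: least fixpoint, start Z0 = Sat(~a) = {m1, m2, m3, m6}, add states in Sat(r) with some successor in Z. Z1 = {m1, m2, m3, m5, m6}; fixed.
Sat(E[r U ~a]) = {m1, m2, m3, m5, m6}
|Sat(E[r U ~a])| = |{m1, m2, m3, m5, m6}| = 5.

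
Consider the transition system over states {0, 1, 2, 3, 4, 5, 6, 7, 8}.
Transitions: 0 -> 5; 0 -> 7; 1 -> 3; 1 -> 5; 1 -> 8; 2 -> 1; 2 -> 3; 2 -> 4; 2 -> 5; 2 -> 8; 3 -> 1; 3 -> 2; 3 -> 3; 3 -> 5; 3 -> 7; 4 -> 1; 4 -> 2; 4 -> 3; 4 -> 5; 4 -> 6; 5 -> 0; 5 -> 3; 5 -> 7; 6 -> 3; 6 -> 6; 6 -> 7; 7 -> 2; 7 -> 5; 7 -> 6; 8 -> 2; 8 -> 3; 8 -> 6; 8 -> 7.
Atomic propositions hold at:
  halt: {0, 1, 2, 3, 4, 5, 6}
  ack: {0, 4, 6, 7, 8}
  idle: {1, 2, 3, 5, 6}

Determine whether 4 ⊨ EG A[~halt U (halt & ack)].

Yes

Sat(~halt) = {7, 8}
Sat(halt & ack) = {0, 4, 6}
A[~halt U (halt & ack)]: least fixpoint, start Z0 = Sat((halt & ack)) = {0, 4, 6}, add states in Sat(~halt) with every successor in Z. Already a fixed point.
Sat(A[~halt U (halt & ack)]) = {0, 4, 6}
EG A[~halt U (halt & ack)]: greatest fixpoint, start Z0 = {0, 4, 6}, keep only states in Sat with some successor in Z. Z1 = {4, 6}; fixed.
Sat(EG A[~halt U (halt & ack)]) = {4, 6}
4 ∈ Sat(EG A[~halt U (halt & ack)]) = {4, 6}, so the formula holds at 4.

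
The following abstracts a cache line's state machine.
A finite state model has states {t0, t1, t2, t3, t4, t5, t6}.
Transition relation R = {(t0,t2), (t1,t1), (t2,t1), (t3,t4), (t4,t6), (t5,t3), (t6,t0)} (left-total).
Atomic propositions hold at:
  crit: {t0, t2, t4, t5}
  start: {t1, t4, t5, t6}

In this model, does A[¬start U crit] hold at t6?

Sat(¬start) = {t0, t2, t3}
A[¬start U crit]: least fixpoint, start Z0 = Sat(crit) = {t0, t2, t4, t5}, add states in Sat(¬start) with every successor in Z. Z1 = {t0, t2, t3, t4, t5}; fixed.
Sat(A[¬start U crit]) = {t0, t2, t3, t4, t5}
t6 ∉ Sat(A[¬start U crit]) = {t0, t2, t3, t4, t5}, so the formula does not hold at t6.

No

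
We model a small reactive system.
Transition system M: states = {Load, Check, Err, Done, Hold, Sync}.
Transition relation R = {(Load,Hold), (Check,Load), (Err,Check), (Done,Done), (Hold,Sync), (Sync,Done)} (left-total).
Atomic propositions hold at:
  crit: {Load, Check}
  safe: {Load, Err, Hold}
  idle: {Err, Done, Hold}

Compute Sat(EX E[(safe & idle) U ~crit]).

{Load, Done, Hold, Sync}

Sat(safe & idle) = {Err, Hold}
Sat(~crit) = {Err, Done, Hold, Sync}
E[(safe & idle) U ~crit]: least fixpoint, start Z0 = Sat(~crit) = {Err, Done, Hold, Sync}, add states in Sat(safe & idle) with some successor in Z. Already a fixed point.
Sat(E[(safe & idle) U ~crit]) = {Err, Done, Hold, Sync}
Sat(EX E[(safe & idle) U ~crit]) = {s : some successor in {Err, Done, Hold, Sync}} = {Load, Done, Hold, Sync}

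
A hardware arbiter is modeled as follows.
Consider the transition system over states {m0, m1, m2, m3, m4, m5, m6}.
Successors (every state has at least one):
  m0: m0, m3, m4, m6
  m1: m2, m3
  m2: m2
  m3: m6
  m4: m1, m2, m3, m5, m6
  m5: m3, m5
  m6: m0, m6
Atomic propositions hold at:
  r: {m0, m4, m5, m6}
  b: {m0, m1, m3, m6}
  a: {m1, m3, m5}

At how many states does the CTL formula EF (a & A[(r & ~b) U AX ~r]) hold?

Sat(~b) = {m2, m4, m5}
Sat(r & ~b) = {m4, m5}
Sat(~r) = {m1, m2, m3}
Sat(AX ~r) = {s : every successor in {m1, m2, m3}} = {m1, m2}
A[(r & ~b) U AX ~r]: least fixpoint, start Z0 = Sat(AX ~r) = {m1, m2}, add states in Sat(r & ~b) with every successor in Z. Already a fixed point.
Sat(A[(r & ~b) U AX ~r]) = {m1, m2}
Sat(a & A[(r & ~b) U AX ~r]) = {m1}
EF (a & A[(r & ~b) U AX ~r]): least fixpoint, start Z0 = {m1}, add states with some successor in Z. Z1 = {m1, m4}; Z2 = {m0, m1, m4}; Z3 = {m0, m1, m4, m6}; Z4 = {m0, m1, m3, m4, m6}; Z5 = {m0, m1, m3, m4, m5, m6}; fixed.
Sat(EF (a & A[(r & ~b) U AX ~r])) = {m0, m1, m3, m4, m5, m6}
|Sat(EF (a & A[(r & ~b) U AX ~r]))| = |{m0, m1, m3, m4, m5, m6}| = 6.

6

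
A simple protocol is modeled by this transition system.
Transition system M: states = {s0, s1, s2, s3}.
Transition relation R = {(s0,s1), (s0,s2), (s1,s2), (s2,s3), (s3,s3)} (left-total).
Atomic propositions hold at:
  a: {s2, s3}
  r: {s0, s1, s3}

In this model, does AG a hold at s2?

Yes

AG a: greatest fixpoint, start Z0 = {s2, s3}, keep only states in Sat with every successor in Z. Already a fixed point.
Sat(AG a) = {s2, s3}
s2 ∈ Sat(AG a) = {s2, s3}, so the formula holds at s2.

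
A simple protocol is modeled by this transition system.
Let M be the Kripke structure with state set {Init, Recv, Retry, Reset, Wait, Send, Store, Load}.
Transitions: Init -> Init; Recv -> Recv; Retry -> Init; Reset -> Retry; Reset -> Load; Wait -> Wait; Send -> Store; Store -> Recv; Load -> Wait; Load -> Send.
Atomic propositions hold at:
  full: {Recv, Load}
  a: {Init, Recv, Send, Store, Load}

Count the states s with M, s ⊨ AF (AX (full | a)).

5

Sat(full | a) = {Init, Recv, Send, Store, Load}
Sat(AX (full | a)) = {s : every successor in {Init, Recv, Send, Store, Load}} = {Init, Recv, Retry, Send, Store}
AF (AX (full | a)): least fixpoint, start Z0 = {Init, Recv, Retry, Send, Store}, add states with every successor in Z. Already a fixed point.
Sat(AF (AX (full | a))) = {Init, Recv, Retry, Send, Store}
|Sat(AF (AX (full | a)))| = |{Init, Recv, Retry, Send, Store}| = 5.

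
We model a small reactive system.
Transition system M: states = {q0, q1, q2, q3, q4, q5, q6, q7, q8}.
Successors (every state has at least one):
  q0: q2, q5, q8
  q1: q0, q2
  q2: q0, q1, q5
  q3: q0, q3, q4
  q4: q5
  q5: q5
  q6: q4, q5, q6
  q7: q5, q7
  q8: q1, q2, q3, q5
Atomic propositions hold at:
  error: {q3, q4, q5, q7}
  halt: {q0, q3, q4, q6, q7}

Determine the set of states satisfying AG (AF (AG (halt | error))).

Sat(halt | error) = {q0, q3, q4, q5, q6, q7}
AG (halt | error): greatest fixpoint, start Z0 = {q0, q3, q4, q5, q6, q7}, keep only states in Sat with every successor in Z. Z1 = {q3, q4, q5, q6, q7}; Z2 = {q4, q5, q6, q7}; fixed.
Sat(AG (halt | error)) = {q4, q5, q6, q7}
AF (AG (halt | error)): least fixpoint, start Z0 = {q4, q5, q6, q7}, add states with every successor in Z. Already a fixed point.
Sat(AF (AG (halt | error))) = {q4, q5, q6, q7}
AG (AF (AG (halt | error))): greatest fixpoint, start Z0 = {q4, q5, q6, q7}, keep only states in Sat with every successor in Z. Already a fixed point.
Sat(AG (AF (AG (halt | error)))) = {q4, q5, q6, q7}

{q4, q5, q6, q7}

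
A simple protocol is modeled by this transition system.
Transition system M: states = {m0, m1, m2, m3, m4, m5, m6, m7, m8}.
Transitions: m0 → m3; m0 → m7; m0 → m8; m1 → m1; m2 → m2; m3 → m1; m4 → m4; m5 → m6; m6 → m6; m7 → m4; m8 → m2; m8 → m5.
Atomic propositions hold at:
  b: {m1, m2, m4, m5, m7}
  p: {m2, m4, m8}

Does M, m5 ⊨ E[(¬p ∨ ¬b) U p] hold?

No

Sat(¬p) = {m0, m1, m3, m5, m6, m7}
Sat(¬b) = {m0, m3, m6, m8}
Sat(¬p ∨ ¬b) = {m0, m1, m3, m5, m6, m7, m8}
E[(¬p ∨ ¬b) U p]: least fixpoint, start Z0 = Sat(p) = {m2, m4, m8}, add states in Sat(¬p ∨ ¬b) with some successor in Z. Z1 = {m0, m2, m4, m7, m8}; fixed.
Sat(E[(¬p ∨ ¬b) U p]) = {m0, m2, m4, m7, m8}
m5 ∉ Sat(E[(¬p ∨ ¬b) U p]) = {m0, m2, m4, m7, m8}, so the formula does not hold at m5.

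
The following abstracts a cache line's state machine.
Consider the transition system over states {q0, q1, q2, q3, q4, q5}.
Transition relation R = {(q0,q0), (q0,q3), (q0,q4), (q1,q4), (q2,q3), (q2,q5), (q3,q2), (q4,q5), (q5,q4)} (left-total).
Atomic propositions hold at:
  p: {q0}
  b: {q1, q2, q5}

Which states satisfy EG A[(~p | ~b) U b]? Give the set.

{q1, q2, q3, q4, q5}

Sat(~p) = {q1, q2, q3, q4, q5}
Sat(~b) = {q0, q3, q4}
Sat(~p | ~b) = {q0, q1, q2, q3, q4, q5}
A[(~p | ~b) U b]: least fixpoint, start Z0 = Sat(b) = {q1, q2, q5}, add states in Sat(~p | ~b) with every successor in Z. Z1 = {q1, q2, q3, q4, q5}; fixed.
Sat(A[(~p | ~b) U b]) = {q1, q2, q3, q4, q5}
EG A[(~p | ~b) U b]: greatest fixpoint, start Z0 = {q1, q2, q3, q4, q5}, keep only states in Sat with some successor in Z. Already a fixed point.
Sat(EG A[(~p | ~b) U b]) = {q1, q2, q3, q4, q5}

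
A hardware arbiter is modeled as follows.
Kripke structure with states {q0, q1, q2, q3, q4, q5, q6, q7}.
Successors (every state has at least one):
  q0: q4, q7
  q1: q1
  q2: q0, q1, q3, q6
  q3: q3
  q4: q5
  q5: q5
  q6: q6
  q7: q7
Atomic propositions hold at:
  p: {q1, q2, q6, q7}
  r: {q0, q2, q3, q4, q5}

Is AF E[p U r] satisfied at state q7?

No

E[p U r]: least fixpoint, start Z0 = Sat(r) = {q0, q2, q3, q4, q5}, add states in Sat(p) with some successor in Z. Already a fixed point.
Sat(E[p U r]) = {q0, q2, q3, q4, q5}
AF E[p U r]: least fixpoint, start Z0 = {q0, q2, q3, q4, q5}, add states with every successor in Z. Already a fixed point.
Sat(AF E[p U r]) = {q0, q2, q3, q4, q5}
q7 ∉ Sat(AF E[p U r]) = {q0, q2, q3, q4, q5}, so the formula does not hold at q7.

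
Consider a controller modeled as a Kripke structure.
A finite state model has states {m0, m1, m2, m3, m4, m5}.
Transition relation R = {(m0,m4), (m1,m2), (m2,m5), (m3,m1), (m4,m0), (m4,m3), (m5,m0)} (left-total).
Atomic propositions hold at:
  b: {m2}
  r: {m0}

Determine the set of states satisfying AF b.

AF b: least fixpoint, start Z0 = {m2}, add states with every successor in Z. Z1 = {m1, m2}; Z2 = {m1, m2, m3}; fixed.
Sat(AF b) = {m1, m2, m3}

{m1, m2, m3}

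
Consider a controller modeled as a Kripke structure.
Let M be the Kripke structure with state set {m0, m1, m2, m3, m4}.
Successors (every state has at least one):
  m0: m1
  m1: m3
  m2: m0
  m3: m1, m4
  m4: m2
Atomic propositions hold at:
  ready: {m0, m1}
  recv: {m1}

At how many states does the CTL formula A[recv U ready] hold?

2

A[recv U ready]: least fixpoint, start Z0 = Sat(ready) = {m0, m1}, add states in Sat(recv) with every successor in Z. Already a fixed point.
Sat(A[recv U ready]) = {m0, m1}
|Sat(A[recv U ready])| = |{m0, m1}| = 2.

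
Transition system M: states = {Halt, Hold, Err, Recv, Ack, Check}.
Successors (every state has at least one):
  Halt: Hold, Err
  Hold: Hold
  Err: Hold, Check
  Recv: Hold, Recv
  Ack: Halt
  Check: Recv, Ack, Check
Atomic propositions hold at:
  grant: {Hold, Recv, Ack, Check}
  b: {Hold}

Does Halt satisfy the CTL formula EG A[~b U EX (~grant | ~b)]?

Sat(~b) = {Halt, Err, Recv, Ack, Check}
Sat(~grant) = {Halt, Err}
Sat(~grant | ~b) = {Halt, Err, Recv, Ack, Check}
Sat(EX (~grant | ~b)) = {s : some successor in {Halt, Err, Recv, Ack, Check}} = {Halt, Err, Recv, Ack, Check}
A[~b U EX (~grant | ~b)]: least fixpoint, start Z0 = Sat(EX (~grant | ~b)) = {Halt, Err, Recv, Ack, Check}, add states in Sat(~b) with every successor in Z. Already a fixed point.
Sat(A[~b U EX (~grant | ~b)]) = {Halt, Err, Recv, Ack, Check}
EG A[~b U EX (~grant | ~b)]: greatest fixpoint, start Z0 = {Halt, Err, Recv, Ack, Check}, keep only states in Sat with some successor in Z. Already a fixed point.
Sat(EG A[~b U EX (~grant | ~b)]) = {Halt, Err, Recv, Ack, Check}
Halt ∈ Sat(EG A[~b U EX (~grant | ~b)]) = {Halt, Err, Recv, Ack, Check}, so the formula holds at Halt.

Yes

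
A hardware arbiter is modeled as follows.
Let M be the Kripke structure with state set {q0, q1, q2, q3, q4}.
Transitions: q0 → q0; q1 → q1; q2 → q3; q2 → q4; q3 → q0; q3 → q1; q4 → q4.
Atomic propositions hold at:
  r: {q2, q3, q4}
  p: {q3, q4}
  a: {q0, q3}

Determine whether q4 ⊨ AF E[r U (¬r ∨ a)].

Sat(¬r) = {q0, q1}
Sat(¬r ∨ a) = {q0, q1, q3}
E[r U (¬r ∨ a)]: least fixpoint, start Z0 = Sat((¬r ∨ a)) = {q0, q1, q3}, add states in Sat(r) with some successor in Z. Z1 = {q0, q1, q2, q3}; fixed.
Sat(E[r U (¬r ∨ a)]) = {q0, q1, q2, q3}
AF E[r U (¬r ∨ a)]: least fixpoint, start Z0 = {q0, q1, q2, q3}, add states with every successor in Z. Already a fixed point.
Sat(AF E[r U (¬r ∨ a)]) = {q0, q1, q2, q3}
q4 ∉ Sat(AF E[r U (¬r ∨ a)]) = {q0, q1, q2, q3}, so the formula does not hold at q4.

No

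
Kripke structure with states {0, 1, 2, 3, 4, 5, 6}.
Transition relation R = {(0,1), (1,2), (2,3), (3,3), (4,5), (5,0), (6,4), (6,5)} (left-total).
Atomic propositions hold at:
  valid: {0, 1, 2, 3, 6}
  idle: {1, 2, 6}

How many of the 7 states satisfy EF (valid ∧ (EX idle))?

Sat(EX idle) = {s : some successor in {1, 2, 6}} = {0, 1}
Sat(valid ∧ (EX idle)) = {0, 1}
EF (valid ∧ (EX idle)): least fixpoint, start Z0 = {0, 1}, add states with some successor in Z. Z1 = {0, 1, 5}; Z2 = {0, 1, 4, 5, 6}; fixed.
Sat(EF (valid ∧ (EX idle))) = {0, 1, 4, 5, 6}
|Sat(EF (valid ∧ (EX idle)))| = |{0, 1, 4, 5, 6}| = 5.

5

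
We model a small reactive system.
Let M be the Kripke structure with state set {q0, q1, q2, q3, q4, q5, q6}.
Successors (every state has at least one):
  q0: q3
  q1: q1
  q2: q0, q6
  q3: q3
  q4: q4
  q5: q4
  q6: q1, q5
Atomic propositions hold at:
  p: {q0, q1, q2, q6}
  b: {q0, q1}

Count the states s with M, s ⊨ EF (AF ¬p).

6

Sat(¬p) = {q3, q4, q5}
AF ¬p: least fixpoint, start Z0 = {q3, q4, q5}, add states with every successor in Z. Z1 = {q0, q3, q4, q5}; fixed.
Sat(AF ¬p) = {q0, q3, q4, q5}
EF (AF ¬p): least fixpoint, start Z0 = {q0, q3, q4, q5}, add states with some successor in Z. Z1 = {q0, q2, q3, q4, q5, q6}; fixed.
Sat(EF (AF ¬p)) = {q0, q2, q3, q4, q5, q6}
|Sat(EF (AF ¬p))| = |{q0, q2, q3, q4, q5, q6}| = 6.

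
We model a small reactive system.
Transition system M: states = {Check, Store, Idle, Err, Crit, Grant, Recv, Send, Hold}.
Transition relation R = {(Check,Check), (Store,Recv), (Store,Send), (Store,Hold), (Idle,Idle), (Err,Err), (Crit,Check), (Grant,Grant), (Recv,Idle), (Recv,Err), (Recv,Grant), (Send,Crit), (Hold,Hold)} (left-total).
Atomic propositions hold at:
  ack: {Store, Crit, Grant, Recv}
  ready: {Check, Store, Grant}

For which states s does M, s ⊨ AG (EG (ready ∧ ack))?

Sat(ready ∧ ack) = {Store, Grant}
EG (ready ∧ ack): greatest fixpoint, start Z0 = {Store, Grant}, keep only states in Sat with some successor in Z. Z1 = {Grant}; fixed.
Sat(EG (ready ∧ ack)) = {Grant}
AG (EG (ready ∧ ack)): greatest fixpoint, start Z0 = {Grant}, keep only states in Sat with every successor in Z. Already a fixed point.
Sat(AG (EG (ready ∧ ack))) = {Grant}

{Grant}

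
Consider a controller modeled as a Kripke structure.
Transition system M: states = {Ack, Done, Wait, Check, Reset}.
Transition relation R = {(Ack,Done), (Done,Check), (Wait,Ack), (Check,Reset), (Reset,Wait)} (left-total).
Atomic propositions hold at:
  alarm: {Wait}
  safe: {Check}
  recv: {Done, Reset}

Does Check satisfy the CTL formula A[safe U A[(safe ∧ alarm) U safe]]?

Yes

Sat(safe ∧ alarm) = ∅
A[(safe ∧ alarm) U safe]: least fixpoint, start Z0 = Sat(safe) = {Check}, add states in Sat(safe ∧ alarm) with every successor in Z. Already a fixed point.
Sat(A[(safe ∧ alarm) U safe]) = {Check}
A[safe U A[(safe ∧ alarm) U safe]]: least fixpoint, start Z0 = Sat(A[(safe ∧ alarm) U safe]) = {Check}, add states in Sat(safe) with every successor in Z. Already a fixed point.
Sat(A[safe U A[(safe ∧ alarm) U safe]]) = {Check}
Check ∈ Sat(A[safe U A[(safe ∧ alarm) U safe]]) = {Check}, so the formula holds at Check.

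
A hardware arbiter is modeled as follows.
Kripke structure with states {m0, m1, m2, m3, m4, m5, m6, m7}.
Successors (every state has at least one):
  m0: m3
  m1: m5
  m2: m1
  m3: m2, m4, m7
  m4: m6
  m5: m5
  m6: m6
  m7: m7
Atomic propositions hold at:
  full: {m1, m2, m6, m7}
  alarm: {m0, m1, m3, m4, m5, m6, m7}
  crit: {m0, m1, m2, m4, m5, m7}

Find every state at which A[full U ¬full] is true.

{m0, m1, m2, m3, m4, m5}

Sat(¬full) = {m0, m3, m4, m5}
A[full U ¬full]: least fixpoint, start Z0 = Sat(¬full) = {m0, m3, m4, m5}, add states in Sat(full) with every successor in Z. Z1 = {m0, m1, m3, m4, m5}; Z2 = {m0, m1, m2, m3, m4, m5}; fixed.
Sat(A[full U ¬full]) = {m0, m1, m2, m3, m4, m5}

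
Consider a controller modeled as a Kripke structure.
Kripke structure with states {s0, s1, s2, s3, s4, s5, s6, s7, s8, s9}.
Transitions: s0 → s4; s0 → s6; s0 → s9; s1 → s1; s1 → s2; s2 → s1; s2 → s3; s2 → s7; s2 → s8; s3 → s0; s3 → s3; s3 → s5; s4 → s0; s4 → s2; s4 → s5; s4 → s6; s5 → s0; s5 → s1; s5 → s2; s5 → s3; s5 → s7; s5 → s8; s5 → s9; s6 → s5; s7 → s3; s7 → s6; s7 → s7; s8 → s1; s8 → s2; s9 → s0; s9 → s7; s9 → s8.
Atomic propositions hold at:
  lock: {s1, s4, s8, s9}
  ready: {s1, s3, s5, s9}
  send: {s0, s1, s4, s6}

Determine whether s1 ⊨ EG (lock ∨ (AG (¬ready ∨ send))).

Sat(¬ready) = {s0, s2, s4, s6, s7, s8}
Sat(¬ready ∨ send) = {s0, s1, s2, s4, s6, s7, s8}
AG (¬ready ∨ send): greatest fixpoint, start Z0 = {s0, s1, s2, s4, s6, s7, s8}, keep only states in Sat with every successor in Z. Z1 = {s1, s8}; Z2 = ∅; fixed.
Sat(AG (¬ready ∨ send)) = ∅
Sat(lock ∨ (AG (¬ready ∨ send))) = {s1, s4, s8, s9}
EG (lock ∨ (AG (¬ready ∨ send))): greatest fixpoint, start Z0 = {s1, s4, s8, s9}, keep only states in Sat with some successor in Z. Z1 = {s1, s8, s9}; fixed.
Sat(EG (lock ∨ (AG (¬ready ∨ send)))) = {s1, s8, s9}
s1 ∈ Sat(EG (lock ∨ (AG (¬ready ∨ send)))) = {s1, s8, s9}, so the formula holds at s1.

Yes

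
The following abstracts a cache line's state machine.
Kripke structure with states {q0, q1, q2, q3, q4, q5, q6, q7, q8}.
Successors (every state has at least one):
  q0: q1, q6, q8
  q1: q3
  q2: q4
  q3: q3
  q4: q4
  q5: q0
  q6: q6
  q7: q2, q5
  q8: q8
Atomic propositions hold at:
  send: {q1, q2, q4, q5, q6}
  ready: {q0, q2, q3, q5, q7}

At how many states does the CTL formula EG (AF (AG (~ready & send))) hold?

3

Sat(~ready) = {q1, q4, q6, q8}
Sat(~ready & send) = {q1, q4, q6}
AG (~ready & send): greatest fixpoint, start Z0 = {q1, q4, q6}, keep only states in Sat with every successor in Z. Z1 = {q4, q6}; fixed.
Sat(AG (~ready & send)) = {q4, q6}
AF (AG (~ready & send)): least fixpoint, start Z0 = {q4, q6}, add states with every successor in Z. Z1 = {q2, q4, q6}; fixed.
Sat(AF (AG (~ready & send))) = {q2, q4, q6}
EG (AF (AG (~ready & send))): greatest fixpoint, start Z0 = {q2, q4, q6}, keep only states in Sat with some successor in Z. Already a fixed point.
Sat(EG (AF (AG (~ready & send)))) = {q2, q4, q6}
|Sat(EG (AF (AG (~ready & send))))| = |{q2, q4, q6}| = 3.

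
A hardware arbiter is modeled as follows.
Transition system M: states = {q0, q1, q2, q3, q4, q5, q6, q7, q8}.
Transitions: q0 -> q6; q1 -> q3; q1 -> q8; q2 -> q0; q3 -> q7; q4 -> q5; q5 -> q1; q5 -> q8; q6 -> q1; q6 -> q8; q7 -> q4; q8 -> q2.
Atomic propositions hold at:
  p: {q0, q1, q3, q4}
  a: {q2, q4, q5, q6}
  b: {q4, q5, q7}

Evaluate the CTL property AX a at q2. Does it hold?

No

Sat(AX a) = {s : every successor in {q2, q4, q5, q6}} = {q0, q4, q7, q8}
q2 ∉ Sat(AX a) = {q0, q4, q7, q8}, so the formula does not hold at q2.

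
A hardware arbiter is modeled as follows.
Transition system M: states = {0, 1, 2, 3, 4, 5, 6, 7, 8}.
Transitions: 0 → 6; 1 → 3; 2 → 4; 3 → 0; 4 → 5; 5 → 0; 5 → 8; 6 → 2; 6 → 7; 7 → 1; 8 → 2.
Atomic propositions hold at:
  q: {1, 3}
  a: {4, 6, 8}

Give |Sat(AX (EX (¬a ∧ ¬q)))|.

Sat(¬a) = {0, 1, 2, 3, 5, 7}
Sat(¬q) = {0, 2, 4, 5, 6, 7, 8}
Sat(¬a ∧ ¬q) = {0, 2, 5, 7}
Sat(EX (¬a ∧ ¬q)) = {s : some successor in {0, 2, 5, 7}} = {3, 4, 5, 6, 8}
Sat(AX (EX (¬a ∧ ¬q))) = {s : every successor in {3, 4, 5, 6, 8}} = {0, 1, 2, 4}
|Sat(AX (EX (¬a ∧ ¬q)))| = |{0, 1, 2, 4}| = 4.

4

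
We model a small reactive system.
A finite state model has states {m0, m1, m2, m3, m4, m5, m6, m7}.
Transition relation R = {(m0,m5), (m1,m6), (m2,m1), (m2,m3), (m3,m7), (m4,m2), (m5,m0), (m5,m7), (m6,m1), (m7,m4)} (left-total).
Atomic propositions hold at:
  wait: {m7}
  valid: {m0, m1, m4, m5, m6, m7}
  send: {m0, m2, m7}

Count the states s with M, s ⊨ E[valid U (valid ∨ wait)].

Sat(valid ∨ wait) = {m0, m1, m4, m5, m6, m7}
E[valid U (valid ∨ wait)]: least fixpoint, start Z0 = Sat((valid ∨ wait)) = {m0, m1, m4, m5, m6, m7}, add states in Sat(valid) with some successor in Z. Already a fixed point.
Sat(E[valid U (valid ∨ wait)]) = {m0, m1, m4, m5, m6, m7}
|Sat(E[valid U (valid ∨ wait)])| = |{m0, m1, m4, m5, m6, m7}| = 6.

6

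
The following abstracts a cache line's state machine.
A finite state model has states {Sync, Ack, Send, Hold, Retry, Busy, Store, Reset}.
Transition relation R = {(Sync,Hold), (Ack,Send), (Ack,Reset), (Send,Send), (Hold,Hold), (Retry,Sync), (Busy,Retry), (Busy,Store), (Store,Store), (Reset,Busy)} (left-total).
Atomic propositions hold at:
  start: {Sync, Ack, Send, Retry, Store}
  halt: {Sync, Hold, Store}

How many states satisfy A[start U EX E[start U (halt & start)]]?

3

Sat(halt & start) = {Sync, Store}
E[start U (halt & start)]: least fixpoint, start Z0 = Sat((halt & start)) = {Sync, Store}, add states in Sat(start) with some successor in Z. Z1 = {Sync, Retry, Store}; fixed.
Sat(E[start U (halt & start)]) = {Sync, Retry, Store}
Sat(EX E[start U (halt & start)]) = {s : some successor in {Sync, Retry, Store}} = {Retry, Busy, Store}
A[start U EX E[start U (halt & start)]]: least fixpoint, start Z0 = Sat(EX E[start U (halt & start)]) = {Retry, Busy, Store}, add states in Sat(start) with every successor in Z. Already a fixed point.
Sat(A[start U EX E[start U (halt & start)]]) = {Retry, Busy, Store}
|Sat(A[start U EX E[start U (halt & start)]])| = |{Retry, Busy, Store}| = 3.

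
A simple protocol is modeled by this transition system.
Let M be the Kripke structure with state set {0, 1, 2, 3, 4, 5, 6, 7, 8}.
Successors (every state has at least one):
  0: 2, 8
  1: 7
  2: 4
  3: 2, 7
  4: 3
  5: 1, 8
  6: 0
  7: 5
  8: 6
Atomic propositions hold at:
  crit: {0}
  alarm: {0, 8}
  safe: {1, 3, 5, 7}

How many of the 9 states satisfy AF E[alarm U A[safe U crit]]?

3

A[safe U crit]: least fixpoint, start Z0 = Sat(crit) = {0}, add states in Sat(safe) with every successor in Z. Already a fixed point.
Sat(A[safe U crit]) = {0}
E[alarm U A[safe U crit]]: least fixpoint, start Z0 = Sat(A[safe U crit]) = {0}, add states in Sat(alarm) with some successor in Z. Already a fixed point.
Sat(E[alarm U A[safe U crit]]) = {0}
AF E[alarm U A[safe U crit]]: least fixpoint, start Z0 = {0}, add states with every successor in Z. Z1 = {0, 6}; Z2 = {0, 6, 8}; fixed.
Sat(AF E[alarm U A[safe U crit]]) = {0, 6, 8}
|Sat(AF E[alarm U A[safe U crit]])| = |{0, 6, 8}| = 3.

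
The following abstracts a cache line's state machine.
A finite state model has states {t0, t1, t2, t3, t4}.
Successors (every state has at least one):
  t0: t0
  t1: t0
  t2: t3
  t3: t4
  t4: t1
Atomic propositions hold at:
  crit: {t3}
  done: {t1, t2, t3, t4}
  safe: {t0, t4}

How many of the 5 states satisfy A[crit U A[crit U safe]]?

A[crit U safe]: least fixpoint, start Z0 = Sat(safe) = {t0, t4}, add states in Sat(crit) with every successor in Z. Z1 = {t0, t3, t4}; fixed.
Sat(A[crit U safe]) = {t0, t3, t4}
A[crit U A[crit U safe]]: least fixpoint, start Z0 = Sat(A[crit U safe]) = {t0, t3, t4}, add states in Sat(crit) with every successor in Z. Already a fixed point.
Sat(A[crit U A[crit U safe]]) = {t0, t3, t4}
|Sat(A[crit U A[crit U safe]])| = |{t0, t3, t4}| = 3.

3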